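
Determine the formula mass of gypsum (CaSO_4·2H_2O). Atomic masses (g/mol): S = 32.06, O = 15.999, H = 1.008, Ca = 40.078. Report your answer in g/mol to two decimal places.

172.16 g/mol

Ca: 1 × 40.078 = 40.0780
S: 1 × 32.06 = 32.0600
O: 6 × 15.999 = 95.9940
H: 4 × 1.008 = 4.0320
Summing the contributions gives the formula mass.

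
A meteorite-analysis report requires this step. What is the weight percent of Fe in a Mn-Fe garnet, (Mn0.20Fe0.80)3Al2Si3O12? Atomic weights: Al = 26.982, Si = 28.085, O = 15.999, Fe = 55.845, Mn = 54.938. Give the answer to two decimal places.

Formula mass = 0.60×54.938 + 2.40×55.845 + 2×26.982 + 3×28.085 + 12×15.999 = 497.198 g/mol, of which 134.028 g is Fe.
So Fe makes up 134.028/497.198 = 0.2696 of the mass, i.e. 26.96%.

26.96 weight percent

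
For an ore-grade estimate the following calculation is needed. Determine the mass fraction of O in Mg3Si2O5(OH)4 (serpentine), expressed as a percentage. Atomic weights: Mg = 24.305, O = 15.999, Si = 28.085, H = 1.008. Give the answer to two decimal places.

51.96 wt%

Formula mass = 3×24.305 + 2×28.085 + 9×15.999 + 4×1.008 = 277.108 g/mol, of which 143.991 g is O.
So O makes up 143.991/277.108 = 0.5196 of the mass, i.e. 51.96%.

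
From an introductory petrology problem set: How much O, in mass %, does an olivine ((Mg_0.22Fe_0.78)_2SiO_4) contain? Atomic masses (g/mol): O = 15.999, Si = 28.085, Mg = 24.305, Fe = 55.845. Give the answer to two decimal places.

33.70 mass %

M((Mg_0.22Fe_0.78)_2SiO_4) = 189.893 g/mol.
O contributes 4 × 15.999 = 63.996 g per mole.
63.996/189.893 = 0.3370 → 33.70%.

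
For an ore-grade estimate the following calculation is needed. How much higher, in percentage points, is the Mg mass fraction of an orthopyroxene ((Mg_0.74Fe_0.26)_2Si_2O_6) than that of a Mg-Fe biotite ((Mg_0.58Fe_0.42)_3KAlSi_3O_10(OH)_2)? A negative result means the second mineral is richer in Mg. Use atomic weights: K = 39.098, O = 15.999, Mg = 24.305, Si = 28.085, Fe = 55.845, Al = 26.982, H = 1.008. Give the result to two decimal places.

7.31 percentage points

Mg in (Mg_0.74Fe_0.26)_2Si_2O_6: molar mass 217.175 g/mol; 1.48×24.305 = 35.971 g → 16.56 wt%.
Mg in (Mg_0.58Fe_0.42)_3KAlSi_3O_10(OH)_2: molar mass 456.994 g/mol; 1.74×24.305 = 42.291 g → 9.25 wt%.
Difference = 16.56 − 9.25 = 7.31 percentage points.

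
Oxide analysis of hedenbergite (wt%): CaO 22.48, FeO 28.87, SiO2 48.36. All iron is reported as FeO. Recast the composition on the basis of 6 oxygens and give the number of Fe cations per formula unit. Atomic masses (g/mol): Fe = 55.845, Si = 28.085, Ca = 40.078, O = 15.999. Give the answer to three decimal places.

22.48 wt% CaO ÷ 56.077 g/mol = 0.40088 mol, giving 0.40088 Ca and 0.40088 O.
28.87 wt% FeO ÷ 71.844 g/mol = 0.40184 mol, giving 0.40184 Fe and 0.40184 O.
48.36 wt% SiO2 ÷ 60.083 g/mol = 0.80489 mol, giving 0.80489 Si and 1.60978 O.
Oxygen sums to 2.41250; scaling by 6/2.41250 = 2.48705 puts the formula on 6 O.
Fe: 0.40184 × 2.48705 = 0.999 atoms per formula unit.

0.999 Fe apfu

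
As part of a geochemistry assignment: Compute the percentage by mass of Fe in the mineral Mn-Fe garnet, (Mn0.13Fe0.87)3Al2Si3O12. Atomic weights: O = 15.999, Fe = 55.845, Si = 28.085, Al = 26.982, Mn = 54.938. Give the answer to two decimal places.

29.30 wt%

Formula mass = 0.39*54.938 + 2.61*55.845 + 2*26.982 + 3*28.085 + 12*15.999 = 497.388 g/mol, of which 145.755 g is Fe.
So Fe makes up 145.755/497.388 = 0.2930 of the mass, i.e. 29.30%.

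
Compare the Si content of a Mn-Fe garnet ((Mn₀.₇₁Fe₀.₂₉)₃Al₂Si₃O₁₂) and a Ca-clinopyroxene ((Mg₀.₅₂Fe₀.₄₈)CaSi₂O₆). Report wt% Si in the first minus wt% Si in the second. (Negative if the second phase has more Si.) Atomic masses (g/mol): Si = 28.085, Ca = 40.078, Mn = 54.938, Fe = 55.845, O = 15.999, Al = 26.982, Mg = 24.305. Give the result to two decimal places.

-7.25 percentage points

Si in (Mn₀.₇₁Fe₀.₂₉)₃Al₂Si₃O₁₂: molar mass 495.810 g/mol; 3×28.085 = 84.255 g → 16.99 wt%.
Si in (Mg₀.₅₂Fe₀.₄₈)CaSi₂O₆: molar mass 231.686 g/mol; 2×28.085 = 56.170 g → 24.24 wt%.
Difference = 16.99 − 24.24 = -7.25 percentage points.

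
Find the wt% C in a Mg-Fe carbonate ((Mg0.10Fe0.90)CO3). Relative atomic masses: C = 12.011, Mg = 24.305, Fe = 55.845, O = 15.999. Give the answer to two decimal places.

Formula mass = 0.10*24.305 + 0.90*55.845 + 1*12.011 + 3*15.999 = 112.699 g/mol, of which 12.011 g is C.
So C makes up 12.011/112.699 = 0.1066 of the mass, i.e. 10.66%.

10.66 wt%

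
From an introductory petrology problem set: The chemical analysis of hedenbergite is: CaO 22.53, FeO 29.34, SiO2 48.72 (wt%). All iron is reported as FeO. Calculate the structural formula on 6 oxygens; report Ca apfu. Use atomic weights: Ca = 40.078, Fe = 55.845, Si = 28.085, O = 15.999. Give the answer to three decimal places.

22.53 wt% CaO ÷ 56.077 g/mol = 0.40177 mol, giving 0.40177 Ca and 0.40177 O.
29.34 wt% FeO ÷ 71.844 g/mol = 0.40838 mol, giving 0.40838 Fe and 0.40838 O.
48.72 wt% SiO2 ÷ 60.083 g/mol = 0.81088 mol, giving 0.81088 Si and 1.62176 O.
Oxygen sums to 2.43191; scaling by 6/2.43191 = 2.46720 puts the formula on 6 O.
Ca: 0.40177 × 2.46720 = 0.991 atoms per formula unit.

0.991 Ca apfu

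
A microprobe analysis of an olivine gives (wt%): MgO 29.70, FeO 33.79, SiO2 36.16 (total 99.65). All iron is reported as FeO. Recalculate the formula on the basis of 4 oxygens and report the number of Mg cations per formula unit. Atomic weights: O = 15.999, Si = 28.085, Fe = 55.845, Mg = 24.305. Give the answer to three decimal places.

MgO: 29.70/40.304 = 0.73690 mol → 0.73690 mol Mg, 0.73690 mol O.
FeO: 33.79/71.844 = 0.47032 mol → 0.47032 mol Fe, 0.47032 mol O.
SiO2: 36.16/60.083 = 0.60183 mol → 0.60183 mol Si, 1.20366 mol O.
Total oxygen = 2.41088 mol. Normalization factor = 4/2.41088 = 1.65915.
Mg per 4 O = 0.73690 × 1.65915 = 1.223.

1.223 Mg apfu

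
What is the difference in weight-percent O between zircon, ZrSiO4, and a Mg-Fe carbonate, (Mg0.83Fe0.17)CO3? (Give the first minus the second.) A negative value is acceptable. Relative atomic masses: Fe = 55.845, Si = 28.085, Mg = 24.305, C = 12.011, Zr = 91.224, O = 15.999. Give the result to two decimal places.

M(ZrSiO4) = 183.305 g/mol, so wt% O = 63.996/183.305 × 100 = 34.91%.
M((Mg0.83Fe0.17)CO3) = 89.675 g/mol, so wt% O = 47.997/89.675 × 100 = 53.52%.
34.91 − 53.52 = -18.61 pp.

-18.61 percentage points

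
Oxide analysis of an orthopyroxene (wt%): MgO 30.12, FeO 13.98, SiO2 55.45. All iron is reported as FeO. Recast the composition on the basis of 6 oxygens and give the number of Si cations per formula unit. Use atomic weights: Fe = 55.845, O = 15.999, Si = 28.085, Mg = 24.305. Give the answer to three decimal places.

MgO: 30.12/40.304 = 0.74732 mol → 0.74732 mol Mg, 0.74732 mol O.
FeO: 13.98/71.844 = 0.19459 mol → 0.19459 mol Fe, 0.19459 mol O.
SiO2: 55.45/60.083 = 0.92289 mol → 0.92289 mol Si, 1.84578 mol O.
Total oxygen = 2.78769 mol. Normalization factor = 6/2.78769 = 2.15232.
Si per 6 O = 0.92289 × 2.15232 = 1.986.

1.986 Si apfu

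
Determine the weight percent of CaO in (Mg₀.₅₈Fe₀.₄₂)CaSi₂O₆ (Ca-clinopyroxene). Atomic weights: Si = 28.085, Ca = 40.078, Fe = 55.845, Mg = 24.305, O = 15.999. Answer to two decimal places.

Formula mass = 229.794 g/mol.
1 Ca → 1.0000 mol CaO per formula unit; M(CaO) = 56.077, so CaO mass = 56.077 g.
56.077/229.794 × 100 = 24.40 wt%.

24.40 wt%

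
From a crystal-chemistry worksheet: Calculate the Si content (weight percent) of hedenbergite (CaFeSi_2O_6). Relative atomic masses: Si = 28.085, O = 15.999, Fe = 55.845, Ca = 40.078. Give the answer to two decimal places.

22.64 weight percent

Molar mass of CaFeSi_2O_6: 1×40.078 + 1×55.845 + 2×28.085 + 6×15.999 = 248.087 g/mol.
Mass of Si per formula unit: 2 × 28.085 = 56.170 g.
Weight fraction Si = 56.170 / 248.087 = 0.2264.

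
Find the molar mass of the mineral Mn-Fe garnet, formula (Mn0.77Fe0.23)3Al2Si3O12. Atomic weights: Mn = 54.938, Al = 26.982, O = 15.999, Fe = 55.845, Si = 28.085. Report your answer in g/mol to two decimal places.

The formula mass is the sum 2.31*54.938 + 0.69*55.845 + 2*26.982 + 3*28.085 + 12*15.999.

495.65 g/mol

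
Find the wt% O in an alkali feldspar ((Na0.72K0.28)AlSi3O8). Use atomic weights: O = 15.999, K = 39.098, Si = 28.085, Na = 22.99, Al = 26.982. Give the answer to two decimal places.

47.99 weight percent

Molar mass of (Na0.72K0.28)AlSi3O8: 0.72×22.99 + 0.28×39.098 + 1×26.982 + 3×28.085 + 8×15.999 = 266.729 g/mol.
Mass of O per formula unit: 8 × 15.999 = 127.992 g.
Weight fraction O = 127.992 / 266.729 = 0.4799.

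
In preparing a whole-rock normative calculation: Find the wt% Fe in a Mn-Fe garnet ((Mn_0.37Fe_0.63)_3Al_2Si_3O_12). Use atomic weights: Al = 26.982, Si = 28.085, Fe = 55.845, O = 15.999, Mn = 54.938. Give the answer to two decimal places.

M((Mn_0.37Fe_0.63)_3Al_2Si_3O_12) = 496.735 g/mol.
Fe contributes 1.89 × 55.845 = 105.547 g per mole.
105.547/496.735 = 0.2125 → 21.25%.

21.25 weight percent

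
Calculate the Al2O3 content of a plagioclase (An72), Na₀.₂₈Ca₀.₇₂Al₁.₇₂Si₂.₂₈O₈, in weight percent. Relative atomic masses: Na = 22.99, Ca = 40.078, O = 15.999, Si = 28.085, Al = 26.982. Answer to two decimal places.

32.03 wt%

M(Na₀.₂₈Ca₀.₇₂Al₁.₇₂Si₂.₂₈O₈) = 273.728 g/mol; M(Al2O3) = 101.961 g/mol.
Moles Al2O3 per formula unit = 1.72 Al ÷ 2 = 0.8600.
Al2O3 fraction = (0.8600 × 101.961) / 273.728 = 87.686/273.728 = 0.3203.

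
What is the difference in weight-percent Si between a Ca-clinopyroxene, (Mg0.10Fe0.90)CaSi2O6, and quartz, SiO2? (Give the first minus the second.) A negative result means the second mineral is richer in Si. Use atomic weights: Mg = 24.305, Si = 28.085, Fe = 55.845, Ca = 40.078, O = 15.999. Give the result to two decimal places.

-23.81 percentage points

M((Mg0.10Fe0.90)CaSi2O6) = 244.933 g/mol, so wt% Si = 56.170/244.933 × 100 = 22.93%.
M(SiO2) = 60.083 g/mol, so wt% Si = 28.085/60.083 × 100 = 46.74%.
22.93 − 46.74 = -23.81 pp.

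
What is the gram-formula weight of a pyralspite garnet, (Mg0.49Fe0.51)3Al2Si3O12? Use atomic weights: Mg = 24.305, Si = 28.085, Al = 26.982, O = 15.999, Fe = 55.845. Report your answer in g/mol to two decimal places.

The formula mass is the sum 1.47*24.305 + 1.53*55.845 + 2*26.982 + 3*28.085 + 12*15.999.

451.38 g/mol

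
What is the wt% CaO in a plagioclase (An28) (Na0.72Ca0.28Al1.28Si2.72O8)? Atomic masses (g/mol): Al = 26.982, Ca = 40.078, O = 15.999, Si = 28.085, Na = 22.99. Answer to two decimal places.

5.89 wt%

Molar mass of Na0.72Ca0.28Al1.28Si2.72O8 = 0.72·22.99 + 0.28·40.078 + 1.28·26.982 + 2.72·28.085 + 8·15.999 = 266.695 g/mol.
Each formula unit contains 0.28 Ca, equivalent to 0.28/1 = 0.2800 mol CaO.
M(CaO) = 1×40.078 + 1×15.999 = 56.077 g/mol.
Mass of CaO per formula unit = 0.2800 × 56.077 = 15.702 g.
CaO wt% = 15.702 / 266.695 × 100 = 5.89%.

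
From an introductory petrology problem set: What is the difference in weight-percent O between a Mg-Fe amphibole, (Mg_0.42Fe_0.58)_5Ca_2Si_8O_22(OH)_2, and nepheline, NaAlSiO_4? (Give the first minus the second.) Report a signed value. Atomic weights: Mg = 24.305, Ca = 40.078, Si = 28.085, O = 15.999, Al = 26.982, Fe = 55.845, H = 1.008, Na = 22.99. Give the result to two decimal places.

-2.57 percentage points

O in (Mg_0.42Fe_0.58)_5Ca_2Si_8O_22(OH)_2: molar mass 903.819 g/mol; 24×15.999 = 383.976 g → 42.48 wt%.
O in NaAlSiO_4: molar mass 142.053 g/mol; 4×15.999 = 63.996 g → 45.05 wt%.
Difference = 42.48 − 45.05 = -2.57 percentage points.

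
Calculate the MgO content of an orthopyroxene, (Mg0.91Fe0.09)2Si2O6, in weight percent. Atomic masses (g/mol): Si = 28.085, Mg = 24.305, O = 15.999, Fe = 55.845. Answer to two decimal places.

Formula mass = 206.451 g/mol.
1.82 Mg → 1.8200 mol MgO per formula unit; M(MgO) = 40.304, so MgO mass = 73.353 g.
73.353/206.451 × 100 = 35.53 wt%.

35.53 wt%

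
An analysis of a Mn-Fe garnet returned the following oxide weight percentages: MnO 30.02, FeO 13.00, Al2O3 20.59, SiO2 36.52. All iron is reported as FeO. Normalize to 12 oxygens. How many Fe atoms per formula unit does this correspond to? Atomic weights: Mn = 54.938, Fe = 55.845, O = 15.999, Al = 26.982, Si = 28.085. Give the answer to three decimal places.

0.895 Fe apfu

MnO: 30.02/70.937 = 0.42319 mol → 0.42319 mol Mn, 0.42319 mol O.
FeO: 13.00/71.844 = 0.18095 mol → 0.18095 mol Fe, 0.18095 mol O.
Al2O3: 20.59/101.961 = 0.20194 mol → 0.40388 mol Al, 0.60582 mol O.
SiO2: 36.52/60.083 = 0.60783 mol → 0.60783 mol Si, 1.21566 mol O.
Total oxygen = 2.42562 mol. Normalization factor = 12/2.42562 = 4.94719.
Fe per 12 O = 0.18095 × 4.94719 = 0.895.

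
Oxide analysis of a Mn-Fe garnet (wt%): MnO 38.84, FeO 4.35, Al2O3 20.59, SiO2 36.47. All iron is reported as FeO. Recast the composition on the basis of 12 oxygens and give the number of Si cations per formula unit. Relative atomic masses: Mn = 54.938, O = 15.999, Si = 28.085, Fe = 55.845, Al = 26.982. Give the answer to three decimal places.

3.000 Si apfu

MnO: 38.84/70.937 = 0.54753 mol → 0.54753 mol Mn, 0.54753 mol O.
FeO: 4.35/71.844 = 0.06055 mol → 0.06055 mol Fe, 0.06055 mol O.
Al2O3: 20.59/101.961 = 0.20194 mol → 0.40388 mol Al, 0.60582 mol O.
SiO2: 36.47/60.083 = 0.60699 mol → 0.60699 mol Si, 1.21398 mol O.
Total oxygen = 2.42788 mol. Normalization factor = 12/2.42788 = 4.94258.
Si per 12 O = 0.60699 × 4.94258 = 3.000.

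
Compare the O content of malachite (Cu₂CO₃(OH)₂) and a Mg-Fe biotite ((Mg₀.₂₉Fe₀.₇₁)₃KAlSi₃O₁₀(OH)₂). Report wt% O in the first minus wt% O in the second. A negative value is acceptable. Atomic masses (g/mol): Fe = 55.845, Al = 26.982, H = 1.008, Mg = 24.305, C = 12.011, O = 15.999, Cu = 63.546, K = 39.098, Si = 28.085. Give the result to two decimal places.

-3.45 percentage points

M(Cu₂CO₃(OH)₂) = 221.114 g/mol, so wt% O = 79.995/221.114 × 100 = 36.18%.
M((Mg₀.₂₉Fe₀.₇₁)₃KAlSi₃O₁₀(OH)₂) = 484.434 g/mol, so wt% O = 191.988/484.434 × 100 = 39.63%.
36.18 − 39.63 = -3.45 pp.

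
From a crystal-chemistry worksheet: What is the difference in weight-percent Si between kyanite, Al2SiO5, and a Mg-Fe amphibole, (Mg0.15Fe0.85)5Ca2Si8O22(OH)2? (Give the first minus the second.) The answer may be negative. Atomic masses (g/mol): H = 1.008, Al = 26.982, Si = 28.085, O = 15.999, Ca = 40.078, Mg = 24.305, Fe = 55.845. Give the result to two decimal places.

-6.41 percentage points

M(Al2SiO5) = 162.044 g/mol, so wt% Si = 28.085/162.044 × 100 = 17.33%.
M((Mg0.15Fe0.85)5Ca2Si8O22(OH)2) = 946.398 g/mol, so wt% Si = 224.680/946.398 × 100 = 23.74%.
17.33 − 23.74 = -6.41 pp.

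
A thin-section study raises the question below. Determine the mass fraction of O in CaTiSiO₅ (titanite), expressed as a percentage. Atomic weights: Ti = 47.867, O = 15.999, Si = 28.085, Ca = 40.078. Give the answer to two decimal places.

Molar mass of CaTiSiO₅: 1·40.078 + 1·47.867 + 1·28.085 + 5·15.999 = 196.025 g/mol.
Mass of O per formula unit: 5 × 15.999 = 79.995 g.
Weight fraction O = 79.995 / 196.025 = 0.4081.

40.81 wt%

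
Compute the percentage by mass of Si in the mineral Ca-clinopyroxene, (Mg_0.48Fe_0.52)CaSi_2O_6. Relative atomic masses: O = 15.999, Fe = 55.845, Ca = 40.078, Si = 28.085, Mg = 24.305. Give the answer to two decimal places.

24.11 weight percent

M((Mg_0.48Fe_0.52)CaSi_2O_6) = 232.948 g/mol.
Si contributes 2 × 28.085 = 56.170 g per mole.
56.170/232.948 = 0.2411 → 24.11%.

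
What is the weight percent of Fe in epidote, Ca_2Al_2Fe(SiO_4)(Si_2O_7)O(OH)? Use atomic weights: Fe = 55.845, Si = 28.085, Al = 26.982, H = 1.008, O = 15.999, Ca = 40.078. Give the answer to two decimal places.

11.56 weight percent

Formula mass = 2×40.078 + 2×26.982 + 1×55.845 + 3×28.085 + 13×15.999 + 1×1.008 = 483.215 g/mol, of which 55.845 g is Fe.
So Fe makes up 55.845/483.215 = 0.1156 of the mass, i.e. 11.56%.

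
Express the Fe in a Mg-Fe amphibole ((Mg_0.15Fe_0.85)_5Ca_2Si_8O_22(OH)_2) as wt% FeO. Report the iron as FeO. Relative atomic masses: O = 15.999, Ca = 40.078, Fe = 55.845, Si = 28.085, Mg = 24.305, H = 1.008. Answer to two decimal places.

32.26 wt%

M((Mg_0.15Fe_0.85)_5Ca_2Si_8O_22(OH)_2) = 946.398 g/mol; M(FeO) = 71.844 g/mol.
Moles FeO per formula unit = 4.25 Fe ÷ 1 = 4.2500.
FeO fraction = (4.2500 × 71.844) / 946.398 = 305.337/946.398 = 0.3226.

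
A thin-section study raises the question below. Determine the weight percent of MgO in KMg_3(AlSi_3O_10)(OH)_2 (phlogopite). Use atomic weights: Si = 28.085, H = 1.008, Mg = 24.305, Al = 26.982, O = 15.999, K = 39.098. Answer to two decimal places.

28.98 wt%

M(KMg_3(AlSi_3O_10)(OH)_2) = 417.254 g/mol; M(MgO) = 40.304 g/mol.
Moles MgO per formula unit = 3 Mg ÷ 1 = 3.0000.
MgO fraction = (3.0000 × 40.304) / 417.254 = 120.912/417.254 = 0.2898.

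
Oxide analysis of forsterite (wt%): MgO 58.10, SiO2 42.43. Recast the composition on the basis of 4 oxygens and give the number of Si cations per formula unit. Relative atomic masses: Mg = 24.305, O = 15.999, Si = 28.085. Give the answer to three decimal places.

58.10 wt% MgO ÷ 40.304 g/mol = 1.44154 mol, giving 1.44154 Mg and 1.44154 O.
42.43 wt% SiO2 ÷ 60.083 g/mol = 0.70619 mol, giving 0.70619 Si and 1.41238 O.
Oxygen sums to 2.85392; scaling by 4/2.85392 = 1.40158 puts the formula on 4 O.
Si: 0.70619 × 1.40158 = 0.990 atoms per formula unit.

0.990 Si apfu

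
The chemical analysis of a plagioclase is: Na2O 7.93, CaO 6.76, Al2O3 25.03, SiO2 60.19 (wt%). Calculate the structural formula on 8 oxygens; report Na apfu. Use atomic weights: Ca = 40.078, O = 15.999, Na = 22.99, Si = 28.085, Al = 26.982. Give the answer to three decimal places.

Na2O: 7.93/61.979 = 0.12795 mol → 0.25590 mol Na, 0.12795 mol O.
CaO: 6.76/56.077 = 0.12055 mol → 0.12055 mol Ca, 0.12055 mol O.
Al2O3: 25.03/101.961 = 0.24549 mol → 0.49098 mol Al, 0.73647 mol O.
SiO2: 60.19/60.083 = 1.00178 mol → 1.00178 mol Si, 2.00356 mol O.
Total oxygen = 2.98853 mol. Normalization factor = 8/2.98853 = 2.67690.
Na per 8 O = 0.25590 × 2.67690 = 0.685.

0.685 Na apfu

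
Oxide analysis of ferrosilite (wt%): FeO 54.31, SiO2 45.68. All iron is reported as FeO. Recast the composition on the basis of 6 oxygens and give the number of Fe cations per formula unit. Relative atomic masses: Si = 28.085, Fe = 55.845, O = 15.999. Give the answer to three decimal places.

FeO (M=71.844): mol = 0.75594; Fe = 0.75594, O = 0.75594.
SiO2 (M=60.083): mol = 0.76028; Si = 0.76028, O = 1.52056.
ΣO = 2.27650; factor = 6/ΣO = 2.63562.
Fe apfu = 0.75594 × 2.63562 = 1.992.

1.992 Fe apfu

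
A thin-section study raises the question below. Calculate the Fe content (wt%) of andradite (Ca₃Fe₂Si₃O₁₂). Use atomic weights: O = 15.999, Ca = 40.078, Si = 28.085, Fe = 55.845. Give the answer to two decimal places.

Molar mass of Ca₃Fe₂Si₃O₁₂: 3*40.078 + 2*55.845 + 3*28.085 + 12*15.999 = 508.167 g/mol.
Mass of Fe per formula unit: 2 × 55.845 = 111.690 g.
Weight fraction Fe = 111.690 / 508.167 = 0.2198.

21.98 wt%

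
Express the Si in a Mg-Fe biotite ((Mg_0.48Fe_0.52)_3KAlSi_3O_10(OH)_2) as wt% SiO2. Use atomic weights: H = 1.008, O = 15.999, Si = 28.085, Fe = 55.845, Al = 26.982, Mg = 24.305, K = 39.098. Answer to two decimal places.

38.64 wt%

Molar mass of (Mg_0.48Fe_0.52)_3KAlSi_3O_10(OH)_2 = 1.44·24.305 + 1.56·55.845 + 1·39.098 + 1·26.982 + 3·28.085 + 12·15.999 + 2·1.008 = 466.456 g/mol.
Each formula unit contains 3 Si, equivalent to 3/1 = 3.0000 mol SiO2.
M(SiO2) = 1×28.085 + 2×15.999 = 60.083 g/mol.
Mass of SiO2 per formula unit = 3.0000 × 60.083 = 180.249 g.
SiO2 wt% = 180.249 / 466.456 × 100 = 38.64%.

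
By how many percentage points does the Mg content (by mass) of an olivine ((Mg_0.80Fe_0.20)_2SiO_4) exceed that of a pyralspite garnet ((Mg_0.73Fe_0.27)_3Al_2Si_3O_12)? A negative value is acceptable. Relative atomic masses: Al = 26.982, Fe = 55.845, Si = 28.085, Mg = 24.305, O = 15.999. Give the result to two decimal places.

M((Mg_0.80Fe_0.20)_2SiO_4) = 153.307 g/mol, so wt% Mg = 38.888/153.307 × 100 = 25.37%.
M((Mg_0.73Fe_0.27)_3Al_2Si_3O_12) = 428.669 g/mol, so wt% Mg = 53.228/428.669 × 100 = 12.42%.
25.37 − 12.42 = 12.95 pp.

12.95 percentage points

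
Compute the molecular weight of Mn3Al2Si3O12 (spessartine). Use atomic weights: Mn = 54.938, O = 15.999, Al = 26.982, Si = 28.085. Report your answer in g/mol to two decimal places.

M = 3·54.938 + 2·26.982 + 3·28.085 + 12·15.999

495.02 g/mol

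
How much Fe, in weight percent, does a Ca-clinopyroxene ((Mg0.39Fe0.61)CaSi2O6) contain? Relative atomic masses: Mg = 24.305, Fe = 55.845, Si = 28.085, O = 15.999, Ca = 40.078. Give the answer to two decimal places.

14.45 weight percent

Formula mass = 0.39*24.305 + 0.61*55.845 + 1*40.078 + 2*28.085 + 6*15.999 = 235.786 g/mol, of which 34.065 g is Fe.
So Fe makes up 34.065/235.786 = 0.1445 of the mass, i.e. 14.45%.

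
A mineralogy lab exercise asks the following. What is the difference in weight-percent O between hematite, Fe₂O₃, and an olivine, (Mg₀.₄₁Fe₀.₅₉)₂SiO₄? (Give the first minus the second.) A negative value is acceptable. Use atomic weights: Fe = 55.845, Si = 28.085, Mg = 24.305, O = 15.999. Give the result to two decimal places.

-5.91 percentage points

O in Fe₂O₃: molar mass 159.687 g/mol; 3×15.999 = 47.997 g → 30.06 wt%.
O in (Mg₀.₄₁Fe₀.₅₉)₂SiO₄: molar mass 177.908 g/mol; 4×15.999 = 63.996 g → 35.97 wt%.
Difference = 30.06 − 35.97 = -5.91 percentage points.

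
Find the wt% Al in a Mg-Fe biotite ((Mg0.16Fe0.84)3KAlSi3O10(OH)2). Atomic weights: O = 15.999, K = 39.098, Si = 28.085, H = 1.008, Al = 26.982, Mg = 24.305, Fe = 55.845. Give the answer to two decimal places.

5.43 wt%

Molar mass of (Mg0.16Fe0.84)3KAlSi3O10(OH)2: 0.48×24.305 + 2.52×55.845 + 1×39.098 + 1×26.982 + 3×28.085 + 12×15.999 + 2×1.008 = 496.735 g/mol.
Mass of Al per formula unit: 1 × 26.982 = 26.982 g.
Weight fraction Al = 26.982 / 496.735 = 0.0543.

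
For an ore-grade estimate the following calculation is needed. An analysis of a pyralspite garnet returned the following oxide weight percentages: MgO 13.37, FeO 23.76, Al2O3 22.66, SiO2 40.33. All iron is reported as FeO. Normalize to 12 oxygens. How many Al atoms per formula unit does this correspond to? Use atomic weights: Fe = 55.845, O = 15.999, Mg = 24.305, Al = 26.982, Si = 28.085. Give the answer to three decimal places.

MgO (M=40.304): mol = 0.33173; Mg = 0.33173, O = 0.33173.
FeO (M=71.844): mol = 0.33072; Fe = 0.33072, O = 0.33072.
Al2O3 (M=101.961): mol = 0.22224; Al = 0.44448, O = 0.66672.
SiO2 (M=60.083): mol = 0.67124; Si = 0.67124, O = 1.34248.
ΣO = 2.67165; factor = 12/ΣO = 4.49161.
Al apfu = 0.44448 × 4.49161 = 1.996.

1.996 Al apfu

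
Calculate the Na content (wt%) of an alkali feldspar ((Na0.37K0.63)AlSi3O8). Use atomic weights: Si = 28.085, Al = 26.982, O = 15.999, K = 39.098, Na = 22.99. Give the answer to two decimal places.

3.12 wt%

Molar mass of (Na0.37K0.63)AlSi3O8: 0.37*22.99 + 0.63*39.098 + 1*26.982 + 3*28.085 + 8*15.999 = 272.367 g/mol.
Mass of Na per formula unit: 0.37 × 22.99 = 8.506 g.
Weight fraction Na = 8.506 / 272.367 = 0.0312.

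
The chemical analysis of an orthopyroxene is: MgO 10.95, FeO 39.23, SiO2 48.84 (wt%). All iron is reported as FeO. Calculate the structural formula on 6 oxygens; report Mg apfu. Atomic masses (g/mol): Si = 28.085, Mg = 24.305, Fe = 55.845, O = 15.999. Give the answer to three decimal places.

MgO: 10.95/40.304 = 0.27169 mol → 0.27169 mol Mg, 0.27169 mol O.
FeO: 39.23/71.844 = 0.54604 mol → 0.54604 mol Fe, 0.54604 mol O.
SiO2: 48.84/60.083 = 0.81288 mol → 0.81288 mol Si, 1.62576 mol O.
Total oxygen = 2.44349 mol. Normalization factor = 6/2.44349 = 2.45550.
Mg per 6 O = 0.27169 × 2.45550 = 0.667.

0.667 Mg apfu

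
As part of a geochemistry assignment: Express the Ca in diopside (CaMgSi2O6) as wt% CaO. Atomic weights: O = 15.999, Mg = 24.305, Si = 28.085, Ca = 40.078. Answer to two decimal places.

25.90 wt%

M(CaMgSi2O6) = 216.547 g/mol; M(CaO) = 56.077 g/mol.
Moles CaO per formula unit = 1 Ca ÷ 1 = 1.0000.
CaO fraction = (1.0000 × 56.077) / 216.547 = 56.077/216.547 = 0.2590.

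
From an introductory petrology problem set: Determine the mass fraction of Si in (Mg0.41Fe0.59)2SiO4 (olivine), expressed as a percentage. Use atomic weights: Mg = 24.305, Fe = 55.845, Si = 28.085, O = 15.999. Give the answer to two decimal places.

Molar mass of (Mg0.41Fe0.59)2SiO4: 0.82×24.305 + 1.18×55.845 + 1×28.085 + 4×15.999 = 177.908 g/mol.
Mass of Si per formula unit: 1 × 28.085 = 28.085 g.
Weight fraction Si = 28.085 / 177.908 = 0.1579.

15.79 mass %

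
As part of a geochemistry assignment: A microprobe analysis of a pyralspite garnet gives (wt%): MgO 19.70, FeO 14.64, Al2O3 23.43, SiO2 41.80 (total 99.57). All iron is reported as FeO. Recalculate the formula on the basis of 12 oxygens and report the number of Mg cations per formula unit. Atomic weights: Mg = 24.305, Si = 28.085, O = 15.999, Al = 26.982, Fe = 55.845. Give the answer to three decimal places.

2.115 Mg apfu

MgO: 19.70/40.304 = 0.48879 mol → 0.48879 mol Mg, 0.48879 mol O.
FeO: 14.64/71.844 = 0.20377 mol → 0.20377 mol Fe, 0.20377 mol O.
Al2O3: 23.43/101.961 = 0.22979 mol → 0.45958 mol Al, 0.68937 mol O.
SiO2: 41.80/60.083 = 0.69570 mol → 0.69570 mol Si, 1.39140 mol O.
Total oxygen = 2.77333 mol. Normalization factor = 12/2.77333 = 4.32693.
Mg per 12 O = 0.48879 × 4.32693 = 2.115.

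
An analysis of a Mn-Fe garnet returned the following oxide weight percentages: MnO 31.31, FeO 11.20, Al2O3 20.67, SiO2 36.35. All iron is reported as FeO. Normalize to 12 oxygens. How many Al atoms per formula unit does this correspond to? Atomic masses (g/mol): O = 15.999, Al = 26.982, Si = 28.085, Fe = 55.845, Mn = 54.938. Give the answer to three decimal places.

2.014 Al apfu

31.31 wt% MnO ÷ 70.937 g/mol = 0.44138 mol, giving 0.44138 Mn and 0.44138 O.
11.20 wt% FeO ÷ 71.844 g/mol = 0.15589 mol, giving 0.15589 Fe and 0.15589 O.
20.67 wt% Al2O3 ÷ 101.961 g/mol = 0.20272 mol, giving 0.40544 Al and 0.60816 O.
36.35 wt% SiO2 ÷ 60.083 g/mol = 0.60500 mol, giving 0.60500 Si and 1.21000 O.
Oxygen sums to 2.41543; scaling by 12/2.41543 = 4.96806 puts the formula on 12 O.
Al: 0.40544 × 4.96806 = 2.014 atoms per formula unit.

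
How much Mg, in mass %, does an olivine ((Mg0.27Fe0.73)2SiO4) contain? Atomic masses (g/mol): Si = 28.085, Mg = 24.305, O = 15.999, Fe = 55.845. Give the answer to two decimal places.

7.03 mass %

Molar mass of (Mg0.27Fe0.73)2SiO4: 0.54×24.305 + 1.46×55.845 + 1×28.085 + 4×15.999 = 186.739 g/mol.
Mass of Mg per formula unit: 0.54 × 24.305 = 13.125 g.
Weight fraction Mg = 13.125 / 186.739 = 0.0703.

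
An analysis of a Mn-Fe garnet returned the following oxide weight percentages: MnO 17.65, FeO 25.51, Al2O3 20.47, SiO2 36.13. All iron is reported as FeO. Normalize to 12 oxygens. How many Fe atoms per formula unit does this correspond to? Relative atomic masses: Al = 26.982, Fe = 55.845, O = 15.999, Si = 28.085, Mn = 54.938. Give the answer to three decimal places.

MnO (M=70.937): mol = 0.24881; Mn = 0.24881, O = 0.24881.
FeO (M=71.844): mol = 0.35507; Fe = 0.35507, O = 0.35507.
Al2O3 (M=101.961): mol = 0.20076; Al = 0.40152, O = 0.60228.
SiO2 (M=60.083): mol = 0.60133; Si = 0.60133, O = 1.20266.
ΣO = 2.40882; factor = 12/ΣO = 4.98169.
Fe apfu = 0.35507 × 4.98169 = 1.769.

1.769 Fe apfu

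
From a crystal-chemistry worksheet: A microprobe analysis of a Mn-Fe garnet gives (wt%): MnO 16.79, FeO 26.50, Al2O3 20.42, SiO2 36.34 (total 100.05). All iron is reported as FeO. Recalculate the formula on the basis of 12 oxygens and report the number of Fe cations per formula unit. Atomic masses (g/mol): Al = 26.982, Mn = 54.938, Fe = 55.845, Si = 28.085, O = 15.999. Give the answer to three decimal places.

1.832 Fe apfu

MnO (M=70.937): mol = 0.23669; Mn = 0.23669, O = 0.23669.
FeO (M=71.844): mol = 0.36885; Fe = 0.36885, O = 0.36885.
Al2O3 (M=101.961): mol = 0.20027; Al = 0.40054, O = 0.60081.
SiO2 (M=60.083): mol = 0.60483; Si = 0.60483, O = 1.20966.
ΣO = 2.41601; factor = 12/ΣO = 4.96687.
Fe apfu = 0.36885 × 4.96687 = 1.832.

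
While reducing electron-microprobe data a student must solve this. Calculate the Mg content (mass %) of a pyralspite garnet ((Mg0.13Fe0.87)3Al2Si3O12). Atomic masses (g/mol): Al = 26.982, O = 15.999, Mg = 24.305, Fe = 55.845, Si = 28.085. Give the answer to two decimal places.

Formula mass = 0.39*24.305 + 2.61*55.845 + 2*26.982 + 3*28.085 + 12*15.999 = 485.441 g/mol, of which 9.479 g is Mg.
So Mg makes up 9.479/485.441 = 0.0195 of the mass, i.e. 1.95%.

1.95 mass %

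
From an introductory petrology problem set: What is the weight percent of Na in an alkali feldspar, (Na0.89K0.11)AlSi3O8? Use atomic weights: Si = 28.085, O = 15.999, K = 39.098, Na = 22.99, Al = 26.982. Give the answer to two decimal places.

M((Na0.89K0.11)AlSi3O8) = 263.991 g/mol.
Na contributes 0.89 × 22.99 = 20.461 g per mole.
20.461/263.991 = 0.0775 → 7.75%.

7.75 weight percent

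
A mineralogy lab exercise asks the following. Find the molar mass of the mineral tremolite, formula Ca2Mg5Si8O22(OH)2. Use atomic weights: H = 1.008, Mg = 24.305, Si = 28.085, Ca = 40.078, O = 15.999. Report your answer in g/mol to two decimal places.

812.35 g/mol

Ca: 2 × 40.078 = 80.1560
Mg: 5 × 24.305 = 121.5250
Si: 8 × 28.085 = 224.6800
O: 24 × 15.999 = 383.9760
H: 2 × 1.008 = 2.0160
Summing the contributions gives the formula mass.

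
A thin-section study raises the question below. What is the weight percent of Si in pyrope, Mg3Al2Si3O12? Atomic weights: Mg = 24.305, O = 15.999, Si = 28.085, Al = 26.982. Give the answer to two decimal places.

M(Mg3Al2Si3O12) = 403.122 g/mol.
Si contributes 3 × 28.085 = 84.255 g per mole.
84.255/403.122 = 0.2090 → 20.90%.

20.90 mass %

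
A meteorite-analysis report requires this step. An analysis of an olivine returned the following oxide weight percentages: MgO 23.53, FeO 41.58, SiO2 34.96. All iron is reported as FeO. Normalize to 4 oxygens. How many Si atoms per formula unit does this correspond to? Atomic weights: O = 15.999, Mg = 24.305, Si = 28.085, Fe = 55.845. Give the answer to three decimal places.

1.000 Si apfu

MgO (M=40.304): mol = 0.58381; Mg = 0.58381, O = 0.58381.
FeO (M=71.844): mol = 0.57875; Fe = 0.57875, O = 0.57875.
SiO2 (M=60.083): mol = 0.58186; Si = 0.58186, O = 1.16372.
ΣO = 2.32628; factor = 4/ΣO = 1.71948.
Si apfu = 0.58186 × 1.71948 = 1.000.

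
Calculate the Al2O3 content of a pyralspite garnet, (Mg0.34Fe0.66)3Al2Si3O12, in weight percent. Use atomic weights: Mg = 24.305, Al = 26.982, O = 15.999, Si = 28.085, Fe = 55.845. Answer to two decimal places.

Molar mass of (Mg0.34Fe0.66)3Al2Si3O12 = 1.02×24.305 + 1.98×55.845 + 2×26.982 + 3×28.085 + 12×15.999 = 465.571 g/mol.
Each formula unit contains 2 Al, equivalent to 2/2 = 1.0000 mol Al2O3.
M(Al2O3) = 2×26.982 + 3×15.999 = 101.961 g/mol.
Mass of Al2O3 per formula unit = 1.0000 × 101.961 = 101.961 g.
Al2O3 wt% = 101.961 / 465.571 × 100 = 21.90%.

21.90 wt%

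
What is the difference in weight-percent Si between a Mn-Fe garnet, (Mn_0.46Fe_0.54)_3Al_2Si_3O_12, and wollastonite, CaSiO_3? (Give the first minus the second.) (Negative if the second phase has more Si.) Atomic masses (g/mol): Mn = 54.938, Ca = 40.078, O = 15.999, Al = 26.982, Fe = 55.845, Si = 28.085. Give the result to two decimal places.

-7.21 percentage points

Si in (Mn_0.46Fe_0.54)_3Al_2Si_3O_12: molar mass 496.490 g/mol; 3×28.085 = 84.255 g → 16.97 wt%.
Si in CaSiO_3: molar mass 116.160 g/mol; 1×28.085 = 28.085 g → 24.18 wt%.
Difference = 16.97 − 24.18 = -7.21 percentage points.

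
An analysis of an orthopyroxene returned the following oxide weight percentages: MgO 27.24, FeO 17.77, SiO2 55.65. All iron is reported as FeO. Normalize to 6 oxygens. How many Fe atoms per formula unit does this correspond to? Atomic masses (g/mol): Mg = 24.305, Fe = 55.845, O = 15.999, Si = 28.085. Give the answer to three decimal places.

0.535 Fe apfu

27.24 wt% MgO ÷ 40.304 g/mol = 0.67586 mol, giving 0.67586 Mg and 0.67586 O.
17.77 wt% FeO ÷ 71.844 g/mol = 0.24734 mol, giving 0.24734 Fe and 0.24734 O.
55.65 wt% SiO2 ÷ 60.083 g/mol = 0.92622 mol, giving 0.92622 Si and 1.85244 O.
Oxygen sums to 2.77564; scaling by 6/2.77564 = 2.16166 puts the formula on 6 O.
Fe: 0.24734 × 2.16166 = 0.535 atoms per formula unit.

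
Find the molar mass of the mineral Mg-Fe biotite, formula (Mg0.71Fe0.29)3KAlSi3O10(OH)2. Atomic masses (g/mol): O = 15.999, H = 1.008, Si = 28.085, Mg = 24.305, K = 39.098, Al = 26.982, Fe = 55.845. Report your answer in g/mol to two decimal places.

444.69 g/mol

The formula mass is the sum 2.13×24.305 + 0.87×55.845 + 1×39.098 + 1×26.982 + 3×28.085 + 12×15.999 + 2×1.008.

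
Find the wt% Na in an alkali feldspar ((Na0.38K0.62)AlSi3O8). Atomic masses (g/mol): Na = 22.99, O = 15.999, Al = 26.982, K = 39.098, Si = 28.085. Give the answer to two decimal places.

3.21 mass %

M((Na0.38K0.62)AlSi3O8) = 272.206 g/mol.
Na contributes 0.38 × 22.99 = 8.736 g per mole.
8.736/272.206 = 0.0321 → 3.21%.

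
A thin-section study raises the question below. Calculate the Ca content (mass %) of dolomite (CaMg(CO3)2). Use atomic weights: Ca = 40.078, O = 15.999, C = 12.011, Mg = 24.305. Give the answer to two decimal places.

M(CaMg(CO3)2) = 184.399 g/mol.
Ca contributes 1 × 40.078 = 40.078 g per mole.
40.078/184.399 = 0.2173 → 21.73%.

21.73 mass %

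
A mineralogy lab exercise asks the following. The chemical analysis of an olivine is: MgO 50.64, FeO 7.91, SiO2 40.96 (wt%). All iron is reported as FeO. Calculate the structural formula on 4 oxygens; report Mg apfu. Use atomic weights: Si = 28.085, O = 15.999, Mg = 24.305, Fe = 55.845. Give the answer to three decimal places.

1.841 Mg apfu

50.64 wt% MgO ÷ 40.304 g/mol = 1.25645 mol, giving 1.25645 Mg and 1.25645 O.
7.91 wt% FeO ÷ 71.844 g/mol = 0.11010 mol, giving 0.11010 Fe and 0.11010 O.
40.96 wt% SiO2 ÷ 60.083 g/mol = 0.68172 mol, giving 0.68172 Si and 1.36344 O.
Oxygen sums to 2.72999; scaling by 4/2.72999 = 1.46521 puts the formula on 4 O.
Mg: 1.25645 × 1.46521 = 1.841 atoms per formula unit.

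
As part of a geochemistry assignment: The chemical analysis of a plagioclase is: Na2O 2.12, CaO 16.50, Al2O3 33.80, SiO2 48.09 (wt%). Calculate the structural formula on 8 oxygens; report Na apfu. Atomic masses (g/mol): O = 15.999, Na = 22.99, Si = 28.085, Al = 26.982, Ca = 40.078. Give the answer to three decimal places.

2.12 wt% Na2O ÷ 61.979 g/mol = 0.03421 mol, giving 0.06842 Na and 0.03421 O.
16.50 wt% CaO ÷ 56.077 g/mol = 0.29424 mol, giving 0.29424 Ca and 0.29424 O.
33.80 wt% Al2O3 ÷ 101.961 g/mol = 0.33150 mol, giving 0.66300 Al and 0.99450 O.
48.09 wt% SiO2 ÷ 60.083 g/mol = 0.80039 mol, giving 0.80039 Si and 1.60078 O.
Oxygen sums to 2.92373; scaling by 8/2.92373 = 2.73623 puts the formula on 8 O.
Na: 0.06842 × 2.73623 = 0.187 atoms per formula unit.

0.187 Na apfu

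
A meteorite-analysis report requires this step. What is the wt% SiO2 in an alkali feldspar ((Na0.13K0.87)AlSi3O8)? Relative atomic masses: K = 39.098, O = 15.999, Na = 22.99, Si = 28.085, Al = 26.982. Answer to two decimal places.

65.25 wt%

Molar mass of (Na0.13K0.87)AlSi3O8 = 0.13*22.99 + 0.87*39.098 + 1*26.982 + 3*28.085 + 8*15.999 = 276.233 g/mol.
Each formula unit contains 3 Si, equivalent to 3/1 = 3.0000 mol SiO2.
M(SiO2) = 1×28.085 + 2×15.999 = 60.083 g/mol.
Mass of SiO2 per formula unit = 3.0000 × 60.083 = 180.249 g.
SiO2 wt% = 180.249 / 276.233 × 100 = 65.25%.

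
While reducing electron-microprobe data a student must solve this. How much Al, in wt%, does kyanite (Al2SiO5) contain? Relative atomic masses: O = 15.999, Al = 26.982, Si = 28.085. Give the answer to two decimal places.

33.30 wt%

Molar mass of Al2SiO5: 2*26.982 + 1*28.085 + 5*15.999 = 162.044 g/mol.
Mass of Al per formula unit: 2 × 26.982 = 53.964 g.
Weight fraction Al = 53.964 / 162.044 = 0.3330.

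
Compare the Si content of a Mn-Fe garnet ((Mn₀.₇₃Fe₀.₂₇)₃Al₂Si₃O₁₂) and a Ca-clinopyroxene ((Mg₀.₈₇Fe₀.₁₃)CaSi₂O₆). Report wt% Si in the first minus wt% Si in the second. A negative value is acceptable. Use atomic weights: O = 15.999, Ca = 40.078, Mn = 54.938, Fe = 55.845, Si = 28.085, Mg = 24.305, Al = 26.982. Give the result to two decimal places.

-8.46 percentage points

First mineral: 84.255 g Si in 495.756 g formula = 17.00 wt% Si.
Second mineral: 56.170 g Si in 220.647 g formula = 25.46 wt% Si.
17.00% − 25.46% gives a difference of -8.46 percentage points.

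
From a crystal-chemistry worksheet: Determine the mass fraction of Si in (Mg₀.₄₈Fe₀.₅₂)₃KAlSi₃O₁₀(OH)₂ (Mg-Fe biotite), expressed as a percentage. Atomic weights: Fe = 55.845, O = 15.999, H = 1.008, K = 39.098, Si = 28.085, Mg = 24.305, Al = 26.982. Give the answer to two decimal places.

Molar mass of (Mg₀.₄₈Fe₀.₅₂)₃KAlSi₃O₁₀(OH)₂: 1.44*24.305 + 1.56*55.845 + 1*39.098 + 1*26.982 + 3*28.085 + 12*15.999 + 2*1.008 = 466.456 g/mol.
Mass of Si per formula unit: 3 × 28.085 = 84.255 g.
Weight fraction Si = 84.255 / 466.456 = 0.1806.

18.06 weight percent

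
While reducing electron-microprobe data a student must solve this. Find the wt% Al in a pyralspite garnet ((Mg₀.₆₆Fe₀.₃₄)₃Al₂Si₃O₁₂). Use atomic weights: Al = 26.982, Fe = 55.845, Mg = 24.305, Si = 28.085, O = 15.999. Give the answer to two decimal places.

12.40 mass %

Formula mass = 1.98×24.305 + 1.02×55.845 + 2×26.982 + 3×28.085 + 12×15.999 = 435.293 g/mol, of which 53.964 g is Al.
So Al makes up 53.964/435.293 = 0.1240 of the mass, i.e. 12.40%.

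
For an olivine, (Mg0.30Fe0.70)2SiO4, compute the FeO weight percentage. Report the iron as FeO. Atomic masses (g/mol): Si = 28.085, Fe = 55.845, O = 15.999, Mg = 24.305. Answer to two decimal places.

54.41 wt%

M((Mg0.30Fe0.70)2SiO4) = 184.847 g/mol; M(FeO) = 71.844 g/mol.
Moles FeO per formula unit = 1.40 Fe ÷ 1 = 1.4000.
FeO fraction = (1.4000 × 71.844) / 184.847 = 100.582/184.847 = 0.5441.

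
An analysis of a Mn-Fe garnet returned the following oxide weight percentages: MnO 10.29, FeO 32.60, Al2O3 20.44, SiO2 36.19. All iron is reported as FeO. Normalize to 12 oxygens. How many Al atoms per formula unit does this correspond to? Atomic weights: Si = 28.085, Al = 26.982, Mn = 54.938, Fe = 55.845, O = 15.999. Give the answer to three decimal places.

2.001 Al apfu

10.29 wt% MnO ÷ 70.937 g/mol = 0.14506 mol, giving 0.14506 Mn and 0.14506 O.
32.60 wt% FeO ÷ 71.844 g/mol = 0.45376 mol, giving 0.45376 Fe and 0.45376 O.
20.44 wt% Al2O3 ÷ 101.961 g/mol = 0.20047 mol, giving 0.40094 Al and 0.60141 O.
36.19 wt% SiO2 ÷ 60.083 g/mol = 0.60233 mol, giving 0.60233 Si and 1.20466 O.
Oxygen sums to 2.40489; scaling by 12/2.40489 = 4.98983 puts the formula on 12 O.
Al: 0.40094 × 4.98983 = 2.001 atoms per formula unit.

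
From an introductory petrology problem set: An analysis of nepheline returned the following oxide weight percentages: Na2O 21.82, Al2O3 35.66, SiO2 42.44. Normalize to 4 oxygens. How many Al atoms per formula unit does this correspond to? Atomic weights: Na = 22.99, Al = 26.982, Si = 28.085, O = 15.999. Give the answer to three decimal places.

0.994 Al apfu

Na2O: 21.82/61.979 = 0.35205 mol → 0.70410 mol Na, 0.35205 mol O.
Al2O3: 35.66/101.961 = 0.34974 mol → 0.69948 mol Al, 1.04922 mol O.
SiO2: 42.44/60.083 = 0.70636 mol → 0.70636 mol Si, 1.41272 mol O.
Total oxygen = 2.81399 mol. Normalization factor = 4/2.81399 = 1.42147.
Al per 4 O = 0.69948 × 1.42147 = 0.994.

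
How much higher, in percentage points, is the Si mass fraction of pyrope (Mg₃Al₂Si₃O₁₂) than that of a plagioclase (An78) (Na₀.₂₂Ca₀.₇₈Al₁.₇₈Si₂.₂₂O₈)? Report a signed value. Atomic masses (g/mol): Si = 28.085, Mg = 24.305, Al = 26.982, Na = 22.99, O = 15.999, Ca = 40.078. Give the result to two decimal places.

-1.80 percentage points

First mineral: 84.255 g Si in 403.122 g formula = 20.90 wt% Si.
Second mineral: 62.349 g Si in 274.687 g formula = 22.70 wt% Si.
20.90% − 22.70% gives a difference of -1.80 percentage points.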